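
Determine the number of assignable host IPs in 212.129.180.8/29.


Host bits = 32 - 29 = 3
Total addresses = 2^3 = 8
Usable = total - 2 (network and broadcast)
Usable hosts: 6


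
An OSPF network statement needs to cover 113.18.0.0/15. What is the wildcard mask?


Subnet mask: 255.254.0.0
Wildcard = 255.255.255.255 - subnet mask
255 - 255 = 0
255 - 254 = 1
255 - 0 = 255
255 - 0 = 255
Wildcard: 0.1.255.255


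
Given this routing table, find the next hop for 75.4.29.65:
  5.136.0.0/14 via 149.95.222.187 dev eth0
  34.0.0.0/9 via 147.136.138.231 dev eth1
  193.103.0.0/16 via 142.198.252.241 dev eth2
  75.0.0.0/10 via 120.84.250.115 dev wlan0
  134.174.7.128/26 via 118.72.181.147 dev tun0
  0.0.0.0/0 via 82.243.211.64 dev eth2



Longest prefix match for 75.4.29.65:
  /14 5.136.0.0: no
  /9 34.0.0.0: no
  /16 193.103.0.0: no
  /10 75.0.0.0: MATCH
  /26 134.174.7.128: no
  /0 0.0.0.0: MATCH
Selected: next-hop 120.84.250.115 via wlan0 (matched /10)


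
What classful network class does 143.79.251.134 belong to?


First octet: 143
Binary: 10001111
10xxxxxx -> Class B (128-191)
Class B, default mask 255.255.0.0 (/16)


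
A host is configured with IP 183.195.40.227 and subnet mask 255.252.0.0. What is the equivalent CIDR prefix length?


Binary: 11111111.11111100.00000000.00000000
Count leading 1s
Prefix: /14


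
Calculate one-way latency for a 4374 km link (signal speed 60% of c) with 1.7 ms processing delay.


Speed = 0.6 * 3e5 km/s = 180000 km/s
Propagation delay = 4374 / 180000 = 0.0243 s = 24.3 ms
Processing delay = 1.7 ms
Total one-way latency = 26.0 ms


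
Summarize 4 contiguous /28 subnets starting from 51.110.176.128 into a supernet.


Original prefix: /28
Number of subnets: 4 = 2^2
New prefix = 28 - 2 = 26
Supernet: 51.110.176.128/26


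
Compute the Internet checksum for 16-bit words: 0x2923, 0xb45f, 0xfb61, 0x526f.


Sum all words (with carry folding):
+ 0x2923 = 0x2923
+ 0xb45f = 0xdd82
+ 0xfb61 = 0xd8e4
+ 0x526f = 0x2b54
One's complement: ~0x2b54
Checksum = 0xd4ab


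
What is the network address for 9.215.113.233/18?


IP:   00001001.11010111.01110001.11101001
Mask: 11111111.11111111.11000000.00000000
AND operation:
Net:  00001001.11010111.01000000.00000000
Network: 9.215.64.0/18


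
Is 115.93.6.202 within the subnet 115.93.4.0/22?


Subnet network: 115.93.4.0
Test IP AND mask: 115.93.4.0
Yes, 115.93.6.202 is in 115.93.4.0/22


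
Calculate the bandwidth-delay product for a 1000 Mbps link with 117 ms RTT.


BDP = bandwidth * RTT
= 1000 Mbps * 117 ms
= 1000 * 1e6 * 117 / 1000 bits
= 117000000 bits
= 14625000 bytes
= 14282.2266 KB
BDP = 117000000 bits (14625000 bytes)


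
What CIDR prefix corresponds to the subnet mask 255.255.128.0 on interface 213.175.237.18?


Binary: 11111111.11111111.10000000.00000000
Count leading 1s
Prefix: /17


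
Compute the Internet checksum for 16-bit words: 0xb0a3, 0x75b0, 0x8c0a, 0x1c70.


Sum all words (with carry folding):
+ 0xb0a3 = 0xb0a3
+ 0x75b0 = 0x2654
+ 0x8c0a = 0xb25e
+ 0x1c70 = 0xcece
One's complement: ~0xcece
Checksum = 0x3131


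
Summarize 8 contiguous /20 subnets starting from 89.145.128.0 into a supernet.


Original prefix: /20
Number of subnets: 8 = 2^3
New prefix = 20 - 3 = 17
Supernet: 89.145.128.0/17


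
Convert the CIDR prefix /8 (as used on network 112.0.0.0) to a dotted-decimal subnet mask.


/8 means 8 network bits, 24 host bits
Binary: 11111111000000000000000000000000
Mask: 255.0.0.0


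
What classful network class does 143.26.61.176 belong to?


First octet: 143
Binary: 10001111
10xxxxxx -> Class B (128-191)
Class B, default mask 255.255.0.0 (/16)


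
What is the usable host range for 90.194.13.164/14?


Network: 90.192.0.0
Broadcast: 90.195.255.255
First usable = network + 1
Last usable = broadcast - 1
Range: 90.192.0.1 to 90.195.255.254


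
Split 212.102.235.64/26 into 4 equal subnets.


New prefix = 26 + 2 = 28
Each subnet has 16 addresses
  212.102.235.64/28
  212.102.235.80/28
  212.102.235.96/28
  212.102.235.112/28
Subnets: 212.102.235.64/28, 212.102.235.80/28, 212.102.235.96/28, 212.102.235.112/28


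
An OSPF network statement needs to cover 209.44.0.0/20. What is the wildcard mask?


Subnet mask: 255.255.240.0
Wildcard = 255.255.255.255 - subnet mask
255 - 255 = 0
255 - 255 = 0
255 - 240 = 15
255 - 0 = 255
Wildcard: 0.0.15.255


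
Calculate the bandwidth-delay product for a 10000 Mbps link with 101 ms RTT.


BDP = bandwidth * RTT
= 10000 Mbps * 101 ms
= 10000 * 1e6 * 101 / 1000 bits
= 1010000000 bits
= 126250000 bytes
= 123291.0156 KB
BDP = 1010000000 bits (126250000 bytes)


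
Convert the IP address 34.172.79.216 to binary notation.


34 = 00100010
172 = 10101100
79 = 01001111
216 = 11011000
Binary: 00100010.10101100.01001111.11011000


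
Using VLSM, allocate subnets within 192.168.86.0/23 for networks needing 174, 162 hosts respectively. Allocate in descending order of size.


174 hosts -> /24 (254 usable): 192.168.86.0/24
162 hosts -> /24 (254 usable): 192.168.87.0/24
Allocation: 192.168.86.0/24 (174 hosts, 254 usable); 192.168.87.0/24 (162 hosts, 254 usable)


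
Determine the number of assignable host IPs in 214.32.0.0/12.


Host bits = 32 - 12 = 20
Total addresses = 2^20 = 1048576
Usable = total - 2 (network and broadcast)
Usable hosts: 1048574


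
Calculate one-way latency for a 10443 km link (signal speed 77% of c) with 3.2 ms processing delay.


Speed = 0.77 * 3e5 km/s = 231000 km/s
Propagation delay = 10443 / 231000 = 0.0452 s = 45.2078 ms
Processing delay = 3.2 ms
Total one-way latency = 48.4078 ms


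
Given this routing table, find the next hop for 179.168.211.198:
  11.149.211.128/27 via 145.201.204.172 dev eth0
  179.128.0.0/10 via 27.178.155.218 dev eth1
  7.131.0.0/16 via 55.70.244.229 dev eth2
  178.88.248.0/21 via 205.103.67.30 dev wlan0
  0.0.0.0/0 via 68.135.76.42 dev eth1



Longest prefix match for 179.168.211.198:
  /27 11.149.211.128: no
  /10 179.128.0.0: MATCH
  /16 7.131.0.0: no
  /21 178.88.248.0: no
  /0 0.0.0.0: MATCH
Selected: next-hop 27.178.155.218 via eth1 (matched /10)


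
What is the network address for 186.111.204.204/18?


IP:   10111010.01101111.11001100.11001100
Mask: 11111111.11111111.11000000.00000000
AND operation:
Net:  10111010.01101111.11000000.00000000
Network: 186.111.192.0/18


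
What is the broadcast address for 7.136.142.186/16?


Network: 7.136.0.0/16
Host bits = 16
Set all host bits to 1:
Broadcast: 7.136.255.255


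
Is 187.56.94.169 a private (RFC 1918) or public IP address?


RFC 1918 private ranges:
  10.0.0.0/8 (10.0.0.0 - 10.255.255.255)
  172.16.0.0/12 (172.16.0.0 - 172.31.255.255)
  192.168.0.0/16 (192.168.0.0 - 192.168.255.255)
Public (not in any RFC 1918 range)


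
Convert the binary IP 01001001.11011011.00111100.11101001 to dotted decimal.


01001001 = 73
11011011 = 219
00111100 = 60
11101001 = 233
IP: 73.219.60.233


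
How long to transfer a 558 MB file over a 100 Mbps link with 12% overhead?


Effective throughput = 100 * (1 - 12/100) = 88 Mbps
File size in Mb = 558 * 8 = 4464 Mb
Time = 4464 / 88
Time = 50.7273 seconds


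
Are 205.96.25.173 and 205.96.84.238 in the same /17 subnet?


Mask: 255.255.128.0
205.96.25.173 AND mask = 205.96.0.0
205.96.84.238 AND mask = 205.96.0.0
Yes, same subnet (205.96.0.0)


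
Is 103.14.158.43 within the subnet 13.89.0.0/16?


Subnet network: 13.89.0.0
Test IP AND mask: 103.14.0.0
No, 103.14.158.43 is not in 13.89.0.0/16


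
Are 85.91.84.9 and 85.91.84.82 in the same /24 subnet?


Mask: 255.255.255.0
85.91.84.9 AND mask = 85.91.84.0
85.91.84.82 AND mask = 85.91.84.0
Yes, same subnet (85.91.84.0)


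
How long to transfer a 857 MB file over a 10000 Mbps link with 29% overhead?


Effective throughput = 10000 * (1 - 29/100) = 7100 Mbps
File size in Mb = 857 * 8 = 6856 Mb
Time = 6856 / 7100
Time = 0.9656 seconds


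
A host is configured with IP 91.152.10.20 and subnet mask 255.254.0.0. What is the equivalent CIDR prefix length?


Binary: 11111111.11111110.00000000.00000000
Count leading 1s
Prefix: /15


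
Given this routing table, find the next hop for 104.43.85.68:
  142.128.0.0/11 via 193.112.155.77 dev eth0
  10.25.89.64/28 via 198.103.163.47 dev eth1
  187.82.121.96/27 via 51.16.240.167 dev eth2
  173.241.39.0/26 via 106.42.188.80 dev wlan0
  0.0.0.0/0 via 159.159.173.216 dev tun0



Longest prefix match for 104.43.85.68:
  /11 142.128.0.0: no
  /28 10.25.89.64: no
  /27 187.82.121.96: no
  /26 173.241.39.0: no
  /0 0.0.0.0: MATCH
Selected: next-hop 159.159.173.216 via tun0 (matched /0)


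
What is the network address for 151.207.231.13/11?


IP:   10010111.11001111.11100111.00001101
Mask: 11111111.11100000.00000000.00000000
AND operation:
Net:  10010111.11000000.00000000.00000000
Network: 151.192.0.0/11


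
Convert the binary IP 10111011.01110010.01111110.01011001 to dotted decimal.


10111011 = 187
01110010 = 114
01111110 = 126
01011001 = 89
IP: 187.114.126.89


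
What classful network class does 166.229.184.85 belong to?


First octet: 166
Binary: 10100110
10xxxxxx -> Class B (128-191)
Class B, default mask 255.255.0.0 (/16)


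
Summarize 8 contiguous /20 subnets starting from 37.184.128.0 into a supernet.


Original prefix: /20
Number of subnets: 8 = 2^3
New prefix = 20 - 3 = 17
Supernet: 37.184.128.0/17


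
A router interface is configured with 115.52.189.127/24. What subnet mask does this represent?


/24 means 24 network bits, 8 host bits
Binary: 11111111111111111111111100000000
Mask: 255.255.255.0


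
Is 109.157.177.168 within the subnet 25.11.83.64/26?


Subnet network: 25.11.83.64
Test IP AND mask: 109.157.177.128
No, 109.157.177.168 is not in 25.11.83.64/26


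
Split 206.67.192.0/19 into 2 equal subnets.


New prefix = 19 + 1 = 20
Each subnet has 4096 addresses
  206.67.192.0/20
  206.67.208.0/20
Subnets: 206.67.192.0/20, 206.67.208.0/20


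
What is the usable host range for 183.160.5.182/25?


Network: 183.160.5.128
Broadcast: 183.160.5.255
First usable = network + 1
Last usable = broadcast - 1
Range: 183.160.5.129 to 183.160.5.254


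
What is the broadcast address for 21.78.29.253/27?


Network: 21.78.29.224/27
Host bits = 5
Set all host bits to 1:
Broadcast: 21.78.29.255


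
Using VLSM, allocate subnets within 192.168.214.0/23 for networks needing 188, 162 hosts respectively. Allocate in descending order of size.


188 hosts -> /24 (254 usable): 192.168.214.0/24
162 hosts -> /24 (254 usable): 192.168.215.0/24
Allocation: 192.168.214.0/24 (188 hosts, 254 usable); 192.168.215.0/24 (162 hosts, 254 usable)


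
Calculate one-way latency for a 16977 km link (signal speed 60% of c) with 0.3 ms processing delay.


Speed = 0.6 * 3e5 km/s = 180000 km/s
Propagation delay = 16977 / 180000 = 0.0943 s = 94.3167 ms
Processing delay = 0.3 ms
Total one-way latency = 94.6167 ms


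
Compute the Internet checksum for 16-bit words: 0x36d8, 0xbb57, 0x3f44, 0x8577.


Sum all words (with carry folding):
+ 0x36d8 = 0x36d8
+ 0xbb57 = 0xf22f
+ 0x3f44 = 0x3174
+ 0x8577 = 0xb6eb
One's complement: ~0xb6eb
Checksum = 0x4914


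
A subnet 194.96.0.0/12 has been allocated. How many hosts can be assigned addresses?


Host bits = 32 - 12 = 20
Total addresses = 2^20 = 1048576
Usable = total - 2 (network and broadcast)
Usable hosts: 1048574


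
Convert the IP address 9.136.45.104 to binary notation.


9 = 00001001
136 = 10001000
45 = 00101101
104 = 01101000
Binary: 00001001.10001000.00101101.01101000


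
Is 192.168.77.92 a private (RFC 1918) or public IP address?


RFC 1918 private ranges:
  10.0.0.0/8 (10.0.0.0 - 10.255.255.255)
  172.16.0.0/12 (172.16.0.0 - 172.31.255.255)
  192.168.0.0/16 (192.168.0.0 - 192.168.255.255)
Private (in 192.168.0.0/16)


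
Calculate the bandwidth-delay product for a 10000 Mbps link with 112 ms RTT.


BDP = bandwidth * RTT
= 10000 Mbps * 112 ms
= 10000 * 1e6 * 112 / 1000 bits
= 1120000000 bits
= 140000000 bytes
= 136718.75 KB
BDP = 1120000000 bits (140000000 bytes)


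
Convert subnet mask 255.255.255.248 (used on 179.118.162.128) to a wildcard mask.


Subnet mask: 255.255.255.248
Wildcard = 255.255.255.255 - subnet mask
255 - 255 = 0
255 - 255 = 0
255 - 255 = 0
255 - 248 = 7
Wildcard: 0.0.0.7


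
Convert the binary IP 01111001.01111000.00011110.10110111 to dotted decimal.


01111001 = 121
01111000 = 120
00011110 = 30
10110111 = 183
IP: 121.120.30.183


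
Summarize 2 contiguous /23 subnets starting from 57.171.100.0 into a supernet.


Original prefix: /23
Number of subnets: 2 = 2^1
New prefix = 23 - 1 = 22
Supernet: 57.171.100.0/22


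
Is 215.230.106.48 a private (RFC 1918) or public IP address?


RFC 1918 private ranges:
  10.0.0.0/8 (10.0.0.0 - 10.255.255.255)
  172.16.0.0/12 (172.16.0.0 - 172.31.255.255)
  192.168.0.0/16 (192.168.0.0 - 192.168.255.255)
Public (not in any RFC 1918 range)


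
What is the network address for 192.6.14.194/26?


IP:   11000000.00000110.00001110.11000010
Mask: 11111111.11111111.11111111.11000000
AND operation:
Net:  11000000.00000110.00001110.11000000
Network: 192.6.14.192/26


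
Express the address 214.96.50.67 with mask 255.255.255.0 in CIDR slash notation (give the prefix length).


Binary: 11111111.11111111.11111111.00000000
Count leading 1s
Prefix: /24


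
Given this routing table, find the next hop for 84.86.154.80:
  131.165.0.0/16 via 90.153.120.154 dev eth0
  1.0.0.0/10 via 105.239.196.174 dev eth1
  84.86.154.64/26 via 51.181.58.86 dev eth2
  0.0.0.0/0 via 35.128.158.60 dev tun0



Longest prefix match for 84.86.154.80:
  /16 131.165.0.0: no
  /10 1.0.0.0: no
  /26 84.86.154.64: MATCH
  /0 0.0.0.0: MATCH
Selected: next-hop 51.181.58.86 via eth2 (matched /26)


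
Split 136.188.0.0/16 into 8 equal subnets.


New prefix = 16 + 3 = 19
Each subnet has 8192 addresses
  136.188.0.0/19
  136.188.32.0/19
  136.188.64.0/19
  136.188.96.0/19
  136.188.128.0/19
  136.188.160.0/19
  136.188.192.0/19
  136.188.224.0/19
Subnets: 136.188.0.0/19, 136.188.32.0/19, 136.188.64.0/19, 136.188.96.0/19, 136.188.128.0/19, 136.188.160.0/19, 136.188.192.0/19, 136.188.224.0/19


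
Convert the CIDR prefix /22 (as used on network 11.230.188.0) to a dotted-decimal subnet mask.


/22 means 22 network bits, 10 host bits
Binary: 11111111111111111111110000000000
Mask: 255.255.252.0


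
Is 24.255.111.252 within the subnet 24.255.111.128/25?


Subnet network: 24.255.111.128
Test IP AND mask: 24.255.111.128
Yes, 24.255.111.252 is in 24.255.111.128/25


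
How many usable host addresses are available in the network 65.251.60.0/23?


Host bits = 32 - 23 = 9
Total addresses = 2^9 = 512
Usable = total - 2 (network and broadcast)
Usable hosts: 510


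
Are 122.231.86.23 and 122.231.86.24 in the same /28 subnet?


Mask: 255.255.255.240
122.231.86.23 AND mask = 122.231.86.16
122.231.86.24 AND mask = 122.231.86.16
Yes, same subnet (122.231.86.16)


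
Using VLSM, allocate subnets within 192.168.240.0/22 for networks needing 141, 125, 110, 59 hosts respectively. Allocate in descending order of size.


141 hosts -> /24 (254 usable): 192.168.240.0/24
125 hosts -> /25 (126 usable): 192.168.241.0/25
110 hosts -> /25 (126 usable): 192.168.241.128/25
59 hosts -> /26 (62 usable): 192.168.242.0/26
Allocation: 192.168.240.0/24 (141 hosts, 254 usable); 192.168.241.0/25 (125 hosts, 126 usable); 192.168.241.128/25 (110 hosts, 126 usable); 192.168.242.0/26 (59 hosts, 62 usable)


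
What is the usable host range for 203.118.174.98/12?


Network: 203.112.0.0
Broadcast: 203.127.255.255
First usable = network + 1
Last usable = broadcast - 1
Range: 203.112.0.1 to 203.127.255.254


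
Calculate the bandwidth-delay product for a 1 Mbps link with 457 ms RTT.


BDP = bandwidth * RTT
= 1 Mbps * 457 ms
= 1 * 1e6 * 457 / 1000 bits
= 457000 bits
= 57125 bytes
= 55.7861 KB
BDP = 457000 bits (57125 bytes)


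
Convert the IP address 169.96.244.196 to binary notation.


169 = 10101001
96 = 01100000
244 = 11110100
196 = 11000100
Binary: 10101001.01100000.11110100.11000100


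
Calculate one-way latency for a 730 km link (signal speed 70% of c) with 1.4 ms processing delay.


Speed = 0.7 * 3e5 km/s = 210000 km/s
Propagation delay = 730 / 210000 = 0.0035 s = 3.4762 ms
Processing delay = 1.4 ms
Total one-way latency = 4.8762 ms


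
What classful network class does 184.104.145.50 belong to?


First octet: 184
Binary: 10111000
10xxxxxx -> Class B (128-191)
Class B, default mask 255.255.0.0 (/16)


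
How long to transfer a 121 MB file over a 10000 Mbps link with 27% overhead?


Effective throughput = 10000 * (1 - 27/100) = 7300 Mbps
File size in Mb = 121 * 8 = 968 Mb
Time = 968 / 7300
Time = 0.1326 seconds


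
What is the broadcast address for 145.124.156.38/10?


Network: 145.64.0.0/10
Host bits = 22
Set all host bits to 1:
Broadcast: 145.127.255.255


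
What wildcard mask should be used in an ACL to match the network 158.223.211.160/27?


Subnet mask: 255.255.255.224
Wildcard = 255.255.255.255 - subnet mask
255 - 255 = 0
255 - 255 = 0
255 - 255 = 0
255 - 224 = 31
Wildcard: 0.0.0.31


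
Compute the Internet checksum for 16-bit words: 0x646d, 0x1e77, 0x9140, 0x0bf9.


Sum all words (with carry folding):
+ 0x646d = 0x646d
+ 0x1e77 = 0x82e4
+ 0x9140 = 0x1425
+ 0x0bf9 = 0x201e
One's complement: ~0x201e
Checksum = 0xdfe1


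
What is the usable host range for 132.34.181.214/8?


Network: 132.0.0.0
Broadcast: 132.255.255.255
First usable = network + 1
Last usable = broadcast - 1
Range: 132.0.0.1 to 132.255.255.254


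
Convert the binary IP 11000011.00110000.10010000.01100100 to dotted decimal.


11000011 = 195
00110000 = 48
10010000 = 144
01100100 = 100
IP: 195.48.144.100


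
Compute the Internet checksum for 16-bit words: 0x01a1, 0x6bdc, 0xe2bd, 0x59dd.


Sum all words (with carry folding):
+ 0x01a1 = 0x01a1
+ 0x6bdc = 0x6d7d
+ 0xe2bd = 0x503b
+ 0x59dd = 0xaa18
One's complement: ~0xaa18
Checksum = 0x55e7


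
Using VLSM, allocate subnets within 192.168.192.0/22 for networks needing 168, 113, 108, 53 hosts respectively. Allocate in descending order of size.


168 hosts -> /24 (254 usable): 192.168.192.0/24
113 hosts -> /25 (126 usable): 192.168.193.0/25
108 hosts -> /25 (126 usable): 192.168.193.128/25
53 hosts -> /26 (62 usable): 192.168.194.0/26
Allocation: 192.168.192.0/24 (168 hosts, 254 usable); 192.168.193.0/25 (113 hosts, 126 usable); 192.168.193.128/25 (108 hosts, 126 usable); 192.168.194.0/26 (53 hosts, 62 usable)


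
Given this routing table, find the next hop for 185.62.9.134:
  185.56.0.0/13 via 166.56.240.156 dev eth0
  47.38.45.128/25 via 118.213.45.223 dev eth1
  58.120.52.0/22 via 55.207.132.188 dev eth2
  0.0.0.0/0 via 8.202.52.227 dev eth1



Longest prefix match for 185.62.9.134:
  /13 185.56.0.0: MATCH
  /25 47.38.45.128: no
  /22 58.120.52.0: no
  /0 0.0.0.0: MATCH
Selected: next-hop 166.56.240.156 via eth0 (matched /13)


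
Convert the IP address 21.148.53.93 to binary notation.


21 = 00010101
148 = 10010100
53 = 00110101
93 = 01011101
Binary: 00010101.10010100.00110101.01011101


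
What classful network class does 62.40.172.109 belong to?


First octet: 62
Binary: 00111110
0xxxxxxx -> Class A (1-126)
Class A, default mask 255.0.0.0 (/8)


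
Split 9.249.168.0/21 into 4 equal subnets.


New prefix = 21 + 2 = 23
Each subnet has 512 addresses
  9.249.168.0/23
  9.249.170.0/23
  9.249.172.0/23
  9.249.174.0/23
Subnets: 9.249.168.0/23, 9.249.170.0/23, 9.249.172.0/23, 9.249.174.0/23


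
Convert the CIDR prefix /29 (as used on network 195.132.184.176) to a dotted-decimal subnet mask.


/29 means 29 network bits, 3 host bits
Binary: 11111111111111111111111111111000
Mask: 255.255.255.248


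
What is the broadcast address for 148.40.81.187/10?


Network: 148.0.0.0/10
Host bits = 22
Set all host bits to 1:
Broadcast: 148.63.255.255


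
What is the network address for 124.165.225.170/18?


IP:   01111100.10100101.11100001.10101010
Mask: 11111111.11111111.11000000.00000000
AND operation:
Net:  01111100.10100101.11000000.00000000
Network: 124.165.192.0/18


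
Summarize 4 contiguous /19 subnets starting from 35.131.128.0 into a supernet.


Original prefix: /19
Number of subnets: 4 = 2^2
New prefix = 19 - 2 = 17
Supernet: 35.131.128.0/17


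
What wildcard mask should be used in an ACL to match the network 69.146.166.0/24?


Subnet mask: 255.255.255.0
Wildcard = 255.255.255.255 - subnet mask
255 - 255 = 0
255 - 255 = 0
255 - 255 = 0
255 - 0 = 255
Wildcard: 0.0.0.255


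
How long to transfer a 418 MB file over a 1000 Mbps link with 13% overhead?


Effective throughput = 1000 * (1 - 13/100) = 870 Mbps
File size in Mb = 418 * 8 = 3344 Mb
Time = 3344 / 870
Time = 3.8437 seconds


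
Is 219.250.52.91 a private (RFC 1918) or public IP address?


RFC 1918 private ranges:
  10.0.0.0/8 (10.0.0.0 - 10.255.255.255)
  172.16.0.0/12 (172.16.0.0 - 172.31.255.255)
  192.168.0.0/16 (192.168.0.0 - 192.168.255.255)
Public (not in any RFC 1918 range)


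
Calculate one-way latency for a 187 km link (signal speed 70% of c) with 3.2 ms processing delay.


Speed = 0.7 * 3e5 km/s = 210000 km/s
Propagation delay = 187 / 210000 = 0.0009 s = 0.8905 ms
Processing delay = 3.2 ms
Total one-way latency = 4.0905 ms


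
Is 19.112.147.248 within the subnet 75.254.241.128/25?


Subnet network: 75.254.241.128
Test IP AND mask: 19.112.147.128
No, 19.112.147.248 is not in 75.254.241.128/25


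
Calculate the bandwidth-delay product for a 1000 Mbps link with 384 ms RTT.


BDP = bandwidth * RTT
= 1000 Mbps * 384 ms
= 1000 * 1e6 * 384 / 1000 bits
= 384000000 bits
= 48000000 bytes
= 46875 KB
BDP = 384000000 bits (48000000 bytes)


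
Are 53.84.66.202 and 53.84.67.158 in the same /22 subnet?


Mask: 255.255.252.0
53.84.66.202 AND mask = 53.84.64.0
53.84.67.158 AND mask = 53.84.64.0
Yes, same subnet (53.84.64.0)


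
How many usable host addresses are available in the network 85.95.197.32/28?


Host bits = 32 - 28 = 4
Total addresses = 2^4 = 16
Usable = total - 2 (network and broadcast)
Usable hosts: 14


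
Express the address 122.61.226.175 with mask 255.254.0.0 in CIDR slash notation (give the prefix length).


Binary: 11111111.11111110.00000000.00000000
Count leading 1s
Prefix: /15


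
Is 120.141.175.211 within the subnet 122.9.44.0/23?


Subnet network: 122.9.44.0
Test IP AND mask: 120.141.174.0
No, 120.141.175.211 is not in 122.9.44.0/23


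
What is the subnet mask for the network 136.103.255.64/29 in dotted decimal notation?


/29 means 29 network bits, 3 host bits
Binary: 11111111111111111111111111111000
Mask: 255.255.255.248


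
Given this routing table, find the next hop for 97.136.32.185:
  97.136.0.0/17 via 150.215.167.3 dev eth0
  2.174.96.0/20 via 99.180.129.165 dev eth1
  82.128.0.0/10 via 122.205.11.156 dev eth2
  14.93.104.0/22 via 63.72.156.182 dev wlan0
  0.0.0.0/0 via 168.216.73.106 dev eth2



Longest prefix match for 97.136.32.185:
  /17 97.136.0.0: MATCH
  /20 2.174.96.0: no
  /10 82.128.0.0: no
  /22 14.93.104.0: no
  /0 0.0.0.0: MATCH
Selected: next-hop 150.215.167.3 via eth0 (matched /17)


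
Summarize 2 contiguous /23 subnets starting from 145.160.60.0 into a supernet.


Original prefix: /23
Number of subnets: 2 = 2^1
New prefix = 23 - 1 = 22
Supernet: 145.160.60.0/22


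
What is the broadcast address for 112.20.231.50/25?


Network: 112.20.231.0/25
Host bits = 7
Set all host bits to 1:
Broadcast: 112.20.231.127


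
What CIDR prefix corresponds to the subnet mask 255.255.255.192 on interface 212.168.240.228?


Binary: 11111111.11111111.11111111.11000000
Count leading 1s
Prefix: /26


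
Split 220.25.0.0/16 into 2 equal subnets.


New prefix = 16 + 1 = 17
Each subnet has 32768 addresses
  220.25.0.0/17
  220.25.128.0/17
Subnets: 220.25.0.0/17, 220.25.128.0/17


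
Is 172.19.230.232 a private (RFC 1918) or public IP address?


RFC 1918 private ranges:
  10.0.0.0/8 (10.0.0.0 - 10.255.255.255)
  172.16.0.0/12 (172.16.0.0 - 172.31.255.255)
  192.168.0.0/16 (192.168.0.0 - 192.168.255.255)
Private (in 172.16.0.0/12)


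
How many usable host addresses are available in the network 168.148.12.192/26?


Host bits = 32 - 26 = 6
Total addresses = 2^6 = 64
Usable = total - 2 (network and broadcast)
Usable hosts: 62


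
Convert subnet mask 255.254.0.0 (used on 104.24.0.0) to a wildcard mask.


Subnet mask: 255.254.0.0
Wildcard = 255.255.255.255 - subnet mask
255 - 255 = 0
255 - 254 = 1
255 - 0 = 255
255 - 0 = 255
Wildcard: 0.1.255.255


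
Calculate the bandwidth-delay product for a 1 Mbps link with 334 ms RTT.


BDP = bandwidth * RTT
= 1 Mbps * 334 ms
= 1 * 1e6 * 334 / 1000 bits
= 334000 bits
= 41750 bytes
= 40.7715 KB
BDP = 334000 bits (41750 bytes)


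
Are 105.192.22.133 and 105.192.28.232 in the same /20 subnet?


Mask: 255.255.240.0
105.192.22.133 AND mask = 105.192.16.0
105.192.28.232 AND mask = 105.192.16.0
Yes, same subnet (105.192.16.0)


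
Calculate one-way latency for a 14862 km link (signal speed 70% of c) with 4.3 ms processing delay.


Speed = 0.7 * 3e5 km/s = 210000 km/s
Propagation delay = 14862 / 210000 = 0.0708 s = 70.7714 ms
Processing delay = 4.3 ms
Total one-way latency = 75.0714 ms


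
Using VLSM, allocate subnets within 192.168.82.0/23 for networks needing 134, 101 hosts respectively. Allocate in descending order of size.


134 hosts -> /24 (254 usable): 192.168.82.0/24
101 hosts -> /25 (126 usable): 192.168.83.0/25
Allocation: 192.168.82.0/24 (134 hosts, 254 usable); 192.168.83.0/25 (101 hosts, 126 usable)


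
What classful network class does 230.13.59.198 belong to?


First octet: 230
Binary: 11100110
1110xxxx -> Class D (224-239)
Class D (multicast), default mask N/A


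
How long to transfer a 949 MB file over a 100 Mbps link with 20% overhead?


Effective throughput = 100 * (1 - 20/100) = 80 Mbps
File size in Mb = 949 * 8 = 7592 Mb
Time = 7592 / 80
Time = 94.9 seconds


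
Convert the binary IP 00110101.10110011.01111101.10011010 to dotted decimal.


00110101 = 53
10110011 = 179
01111101 = 125
10011010 = 154
IP: 53.179.125.154


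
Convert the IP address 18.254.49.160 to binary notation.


18 = 00010010
254 = 11111110
49 = 00110001
160 = 10100000
Binary: 00010010.11111110.00110001.10100000


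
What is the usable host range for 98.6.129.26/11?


Network: 98.0.0.0
Broadcast: 98.31.255.255
First usable = network + 1
Last usable = broadcast - 1
Range: 98.0.0.1 to 98.31.255.254


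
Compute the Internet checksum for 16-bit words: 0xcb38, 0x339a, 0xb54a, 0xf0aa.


Sum all words (with carry folding):
+ 0xcb38 = 0xcb38
+ 0x339a = 0xfed2
+ 0xb54a = 0xb41d
+ 0xf0aa = 0xa4c8
One's complement: ~0xa4c8
Checksum = 0x5b37


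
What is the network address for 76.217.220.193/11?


IP:   01001100.11011001.11011100.11000001
Mask: 11111111.11100000.00000000.00000000
AND operation:
Net:  01001100.11000000.00000000.00000000
Network: 76.192.0.0/11


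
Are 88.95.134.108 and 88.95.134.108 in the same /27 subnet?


Mask: 255.255.255.224
88.95.134.108 AND mask = 88.95.134.96
88.95.134.108 AND mask = 88.95.134.96
Yes, same subnet (88.95.134.96)


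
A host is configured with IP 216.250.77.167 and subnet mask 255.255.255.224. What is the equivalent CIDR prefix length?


Binary: 11111111.11111111.11111111.11100000
Count leading 1s
Prefix: /27


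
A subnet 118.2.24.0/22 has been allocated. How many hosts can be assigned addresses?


Host bits = 32 - 22 = 10
Total addresses = 2^10 = 1024
Usable = total - 2 (network and broadcast)
Usable hosts: 1022


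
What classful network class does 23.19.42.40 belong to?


First octet: 23
Binary: 00010111
0xxxxxxx -> Class A (1-126)
Class A, default mask 255.0.0.0 (/8)


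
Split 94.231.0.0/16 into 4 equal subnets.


New prefix = 16 + 2 = 18
Each subnet has 16384 addresses
  94.231.0.0/18
  94.231.64.0/18
  94.231.128.0/18
  94.231.192.0/18
Subnets: 94.231.0.0/18, 94.231.64.0/18, 94.231.128.0/18, 94.231.192.0/18


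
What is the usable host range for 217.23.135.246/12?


Network: 217.16.0.0
Broadcast: 217.31.255.255
First usable = network + 1
Last usable = broadcast - 1
Range: 217.16.0.1 to 217.31.255.254


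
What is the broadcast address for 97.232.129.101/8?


Network: 97.0.0.0/8
Host bits = 24
Set all host bits to 1:
Broadcast: 97.255.255.255


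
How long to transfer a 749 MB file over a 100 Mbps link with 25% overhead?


Effective throughput = 100 * (1 - 25/100) = 75 Mbps
File size in Mb = 749 * 8 = 5992 Mb
Time = 5992 / 75
Time = 79.8933 seconds


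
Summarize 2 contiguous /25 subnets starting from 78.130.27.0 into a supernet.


Original prefix: /25
Number of subnets: 2 = 2^1
New prefix = 25 - 1 = 24
Supernet: 78.130.27.0/24


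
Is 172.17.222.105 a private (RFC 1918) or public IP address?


RFC 1918 private ranges:
  10.0.0.0/8 (10.0.0.0 - 10.255.255.255)
  172.16.0.0/12 (172.16.0.0 - 172.31.255.255)
  192.168.0.0/16 (192.168.0.0 - 192.168.255.255)
Private (in 172.16.0.0/12)


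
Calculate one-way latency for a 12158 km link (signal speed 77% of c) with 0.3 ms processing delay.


Speed = 0.77 * 3e5 km/s = 231000 km/s
Propagation delay = 12158 / 231000 = 0.0526 s = 52.632 ms
Processing delay = 0.3 ms
Total one-way latency = 52.932 ms


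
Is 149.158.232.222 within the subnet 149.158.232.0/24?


Subnet network: 149.158.232.0
Test IP AND mask: 149.158.232.0
Yes, 149.158.232.222 is in 149.158.232.0/24


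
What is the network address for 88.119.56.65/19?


IP:   01011000.01110111.00111000.01000001
Mask: 11111111.11111111.11100000.00000000
AND operation:
Net:  01011000.01110111.00100000.00000000
Network: 88.119.32.0/19


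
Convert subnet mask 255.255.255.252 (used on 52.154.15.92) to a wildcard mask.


Subnet mask: 255.255.255.252
Wildcard = 255.255.255.255 - subnet mask
255 - 255 = 0
255 - 255 = 0
255 - 255 = 0
255 - 252 = 3
Wildcard: 0.0.0.3


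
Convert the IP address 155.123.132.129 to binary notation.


155 = 10011011
123 = 01111011
132 = 10000100
129 = 10000001
Binary: 10011011.01111011.10000100.10000001


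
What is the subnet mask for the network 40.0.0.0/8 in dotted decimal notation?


/8 means 8 network bits, 24 host bits
Binary: 11111111000000000000000000000000
Mask: 255.0.0.0


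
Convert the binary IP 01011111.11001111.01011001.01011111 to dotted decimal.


01011111 = 95
11001111 = 207
01011001 = 89
01011111 = 95
IP: 95.207.89.95


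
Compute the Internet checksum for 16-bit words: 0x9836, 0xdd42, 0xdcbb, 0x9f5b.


Sum all words (with carry folding):
+ 0x9836 = 0x9836
+ 0xdd42 = 0x7579
+ 0xdcbb = 0x5235
+ 0x9f5b = 0xf190
One's complement: ~0xf190
Checksum = 0x0e6f


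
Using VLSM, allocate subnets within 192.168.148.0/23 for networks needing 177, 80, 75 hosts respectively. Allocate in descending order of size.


177 hosts -> /24 (254 usable): 192.168.148.0/24
80 hosts -> /25 (126 usable): 192.168.149.0/25
75 hosts -> /25 (126 usable): 192.168.149.128/25
Allocation: 192.168.148.0/24 (177 hosts, 254 usable); 192.168.149.0/25 (80 hosts, 126 usable); 192.168.149.128/25 (75 hosts, 126 usable)


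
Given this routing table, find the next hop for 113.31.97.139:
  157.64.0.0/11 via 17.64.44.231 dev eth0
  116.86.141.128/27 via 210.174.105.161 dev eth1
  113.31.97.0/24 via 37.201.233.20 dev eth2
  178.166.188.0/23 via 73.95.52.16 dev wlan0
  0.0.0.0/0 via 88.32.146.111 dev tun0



Longest prefix match for 113.31.97.139:
  /11 157.64.0.0: no
  /27 116.86.141.128: no
  /24 113.31.97.0: MATCH
  /23 178.166.188.0: no
  /0 0.0.0.0: MATCH
Selected: next-hop 37.201.233.20 via eth2 (matched /24)


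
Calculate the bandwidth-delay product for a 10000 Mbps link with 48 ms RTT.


BDP = bandwidth * RTT
= 10000 Mbps * 48 ms
= 10000 * 1e6 * 48 / 1000 bits
= 480000000 bits
= 60000000 bytes
= 58593.75 KB
BDP = 480000000 bits (60000000 bytes)


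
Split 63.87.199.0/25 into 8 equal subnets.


New prefix = 25 + 3 = 28
Each subnet has 16 addresses
  63.87.199.0/28
  63.87.199.16/28
  63.87.199.32/28
  63.87.199.48/28
  63.87.199.64/28
  63.87.199.80/28
  63.87.199.96/28
  63.87.199.112/28
Subnets: 63.87.199.0/28, 63.87.199.16/28, 63.87.199.32/28, 63.87.199.48/28, 63.87.199.64/28, 63.87.199.80/28, 63.87.199.96/28, 63.87.199.112/28


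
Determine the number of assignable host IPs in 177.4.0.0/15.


Host bits = 32 - 15 = 17
Total addresses = 2^17 = 131072
Usable = total - 2 (network and broadcast)
Usable hosts: 131070


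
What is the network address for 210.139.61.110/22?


IP:   11010010.10001011.00111101.01101110
Mask: 11111111.11111111.11111100.00000000
AND operation:
Net:  11010010.10001011.00111100.00000000
Network: 210.139.60.0/22


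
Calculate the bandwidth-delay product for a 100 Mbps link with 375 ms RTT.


BDP = bandwidth * RTT
= 100 Mbps * 375 ms
= 100 * 1e6 * 375 / 1000 bits
= 37500000 bits
= 4687500 bytes
= 4577.6367 KB
BDP = 37500000 bits (4687500 bytes)


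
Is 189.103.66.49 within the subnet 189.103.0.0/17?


Subnet network: 189.103.0.0
Test IP AND mask: 189.103.0.0
Yes, 189.103.66.49 is in 189.103.0.0/17


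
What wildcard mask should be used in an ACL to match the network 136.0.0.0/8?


Subnet mask: 255.0.0.0
Wildcard = 255.255.255.255 - subnet mask
255 - 255 = 0
255 - 0 = 255
255 - 0 = 255
255 - 0 = 255
Wildcard: 0.255.255.255


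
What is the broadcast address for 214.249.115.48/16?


Network: 214.249.0.0/16
Host bits = 16
Set all host bits to 1:
Broadcast: 214.249.255.255


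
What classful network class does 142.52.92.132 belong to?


First octet: 142
Binary: 10001110
10xxxxxx -> Class B (128-191)
Class B, default mask 255.255.0.0 (/16)


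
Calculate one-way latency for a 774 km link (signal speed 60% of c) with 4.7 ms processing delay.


Speed = 0.6 * 3e5 km/s = 180000 km/s
Propagation delay = 774 / 180000 = 0.0043 s = 4.3 ms
Processing delay = 4.7 ms
Total one-way latency = 9 ms


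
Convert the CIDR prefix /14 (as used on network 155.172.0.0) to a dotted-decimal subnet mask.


/14 means 14 network bits, 18 host bits
Binary: 11111111111111000000000000000000
Mask: 255.252.0.0


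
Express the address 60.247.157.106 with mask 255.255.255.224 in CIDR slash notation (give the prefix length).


Binary: 11111111.11111111.11111111.11100000
Count leading 1s
Prefix: /27


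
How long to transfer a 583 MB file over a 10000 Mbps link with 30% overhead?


Effective throughput = 10000 * (1 - 30/100) = 7000 Mbps
File size in Mb = 583 * 8 = 4664 Mb
Time = 4664 / 7000
Time = 0.6663 seconds


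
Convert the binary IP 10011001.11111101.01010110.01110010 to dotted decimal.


10011001 = 153
11111101 = 253
01010110 = 86
01110010 = 114
IP: 153.253.86.114


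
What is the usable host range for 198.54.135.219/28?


Network: 198.54.135.208
Broadcast: 198.54.135.223
First usable = network + 1
Last usable = broadcast - 1
Range: 198.54.135.209 to 198.54.135.222


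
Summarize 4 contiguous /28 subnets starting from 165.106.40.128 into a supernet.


Original prefix: /28
Number of subnets: 4 = 2^2
New prefix = 28 - 2 = 26
Supernet: 165.106.40.128/26


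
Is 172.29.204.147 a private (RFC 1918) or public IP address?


RFC 1918 private ranges:
  10.0.0.0/8 (10.0.0.0 - 10.255.255.255)
  172.16.0.0/12 (172.16.0.0 - 172.31.255.255)
  192.168.0.0/16 (192.168.0.0 - 192.168.255.255)
Private (in 172.16.0.0/12)


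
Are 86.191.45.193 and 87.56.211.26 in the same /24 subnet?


Mask: 255.255.255.0
86.191.45.193 AND mask = 86.191.45.0
87.56.211.26 AND mask = 87.56.211.0
No, different subnets (86.191.45.0 vs 87.56.211.0)


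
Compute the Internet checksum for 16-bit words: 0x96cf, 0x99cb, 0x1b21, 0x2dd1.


Sum all words (with carry folding):
+ 0x96cf = 0x96cf
+ 0x99cb = 0x309b
+ 0x1b21 = 0x4bbc
+ 0x2dd1 = 0x798d
One's complement: ~0x798d
Checksum = 0x8672


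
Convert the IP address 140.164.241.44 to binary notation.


140 = 10001100
164 = 10100100
241 = 11110001
44 = 00101100
Binary: 10001100.10100100.11110001.00101100


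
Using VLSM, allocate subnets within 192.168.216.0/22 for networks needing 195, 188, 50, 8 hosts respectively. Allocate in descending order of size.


195 hosts -> /24 (254 usable): 192.168.216.0/24
188 hosts -> /24 (254 usable): 192.168.217.0/24
50 hosts -> /26 (62 usable): 192.168.218.0/26
8 hosts -> /28 (14 usable): 192.168.218.64/28
Allocation: 192.168.216.0/24 (195 hosts, 254 usable); 192.168.217.0/24 (188 hosts, 254 usable); 192.168.218.0/26 (50 hosts, 62 usable); 192.168.218.64/28 (8 hosts, 14 usable)


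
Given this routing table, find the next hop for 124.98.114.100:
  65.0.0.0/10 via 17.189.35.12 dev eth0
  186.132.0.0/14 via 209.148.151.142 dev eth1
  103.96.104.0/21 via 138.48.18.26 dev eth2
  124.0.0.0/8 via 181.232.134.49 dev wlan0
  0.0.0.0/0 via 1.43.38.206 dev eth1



Longest prefix match for 124.98.114.100:
  /10 65.0.0.0: no
  /14 186.132.0.0: no
  /21 103.96.104.0: no
  /8 124.0.0.0: MATCH
  /0 0.0.0.0: MATCH
Selected: next-hop 181.232.134.49 via wlan0 (matched /8)


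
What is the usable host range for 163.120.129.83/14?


Network: 163.120.0.0
Broadcast: 163.123.255.255
First usable = network + 1
Last usable = broadcast - 1
Range: 163.120.0.1 to 163.123.255.254


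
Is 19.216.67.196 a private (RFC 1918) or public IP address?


RFC 1918 private ranges:
  10.0.0.0/8 (10.0.0.0 - 10.255.255.255)
  172.16.0.0/12 (172.16.0.0 - 172.31.255.255)
  192.168.0.0/16 (192.168.0.0 - 192.168.255.255)
Public (not in any RFC 1918 range)


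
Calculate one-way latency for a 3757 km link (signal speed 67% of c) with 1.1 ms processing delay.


Speed = 0.67 * 3e5 km/s = 201000 km/s
Propagation delay = 3757 / 201000 = 0.0187 s = 18.6915 ms
Processing delay = 1.1 ms
Total one-way latency = 19.7915 ms


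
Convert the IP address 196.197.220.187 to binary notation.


196 = 11000100
197 = 11000101
220 = 11011100
187 = 10111011
Binary: 11000100.11000101.11011100.10111011


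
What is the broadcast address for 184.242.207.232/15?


Network: 184.242.0.0/15
Host bits = 17
Set all host bits to 1:
Broadcast: 184.243.255.255


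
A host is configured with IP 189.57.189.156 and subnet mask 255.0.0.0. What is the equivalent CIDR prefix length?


Binary: 11111111.00000000.00000000.00000000
Count leading 1s
Prefix: /8


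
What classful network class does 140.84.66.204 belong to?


First octet: 140
Binary: 10001100
10xxxxxx -> Class B (128-191)
Class B, default mask 255.255.0.0 (/16)


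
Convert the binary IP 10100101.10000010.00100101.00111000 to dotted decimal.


10100101 = 165
10000010 = 130
00100101 = 37
00111000 = 56
IP: 165.130.37.56


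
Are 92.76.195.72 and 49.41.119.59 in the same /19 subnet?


Mask: 255.255.224.0
92.76.195.72 AND mask = 92.76.192.0
49.41.119.59 AND mask = 49.41.96.0
No, different subnets (92.76.192.0 vs 49.41.96.0)


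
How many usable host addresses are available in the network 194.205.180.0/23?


Host bits = 32 - 23 = 9
Total addresses = 2^9 = 512
Usable = total - 2 (network and broadcast)
Usable hosts: 510


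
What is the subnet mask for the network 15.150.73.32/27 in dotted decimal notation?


/27 means 27 network bits, 5 host bits
Binary: 11111111111111111111111111100000
Mask: 255.255.255.224


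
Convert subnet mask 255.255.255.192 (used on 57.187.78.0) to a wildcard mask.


Subnet mask: 255.255.255.192
Wildcard = 255.255.255.255 - subnet mask
255 - 255 = 0
255 - 255 = 0
255 - 255 = 0
255 - 192 = 63
Wildcard: 0.0.0.63


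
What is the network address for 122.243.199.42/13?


IP:   01111010.11110011.11000111.00101010
Mask: 11111111.11111000.00000000.00000000
AND operation:
Net:  01111010.11110000.00000000.00000000
Network: 122.240.0.0/13
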